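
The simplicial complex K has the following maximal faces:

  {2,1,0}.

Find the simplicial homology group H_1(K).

Take the total order 0 < 1 < 2 on the vertex set. Then K (dimension 2) consists of the simplices:

  0-simplices (3): [0], [1], [2]
  1-simplices (3): [0,1], [0,2], [1,2]
  2-simplices (1): [0,1,2]

giving chain groups C_0 ≅ Z^3, C_1 ≅ Z^3, C_2 ≅ Z^1.

The boundary map ∂_1: C_1 → C_0 sends each edge [p,q] (with p < q) to q − p. For instance
  ∂[0,2] = [2] − [0].
The resulting 3×3 matrix has rank 2, and its Smith normal form has invariant factors (1,1).

Boundary ∂_2: C_2 → C_1 sends each 2-simplex [p,q,r] to [q,r] − [p,r] + [p,q]. For instance
  ∂[0,1,2] = [1,2] − [0,2] + [0,1].
The 3×1 boundary matrix has rank 1 and Smith normal form diag(1).

Now H_k = ker ∂_k / im ∂_{k+1}, so:

  H_1: rank ker ∂_1 − rank ∂_2 = (3 − 2) − 1 = 0, and the invariant factors of ∂_2 are all 1, so H_1 ≅ 0.

H_1 = 0.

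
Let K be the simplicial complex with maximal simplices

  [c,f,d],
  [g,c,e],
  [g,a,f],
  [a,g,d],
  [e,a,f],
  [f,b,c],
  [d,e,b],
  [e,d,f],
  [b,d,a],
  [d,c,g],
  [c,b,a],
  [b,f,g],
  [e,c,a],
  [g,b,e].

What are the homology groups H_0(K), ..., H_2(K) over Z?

H_0 ≅ Z,  H_1 ≅ Z^2,  H_2 ≅ Z.

Order the vertices as a < b < c < d < e < f < g. Listing each simplex with vertices in this order, K has dimension 2 with simplices:

  0-simplices (7): a, b, c, d, e, f, g
  1-simplices (21): ab, ac, ad, ae, af, ag, bc, bd, be, bf, bg, cd, ce, cf, cg, de, df, dg, ef, eg, fg
  2-simplices (14): abc, abd, ace, adg, aef, afg, bcf, bde, beg, bfg, cdf, cdg, ceg, def

giving chain groups C_0 ≅ Z^7, C_1 ≅ Z^21, C_2 ≅ Z^14.

∂_1: C_1 → C_0 sends each edge [p,q] (with p < q) to q − p. For instance
  ∂cd = d − c.
The resulting 7×21 matrix has rank 6, and its Smith normal form has invariant factors (1,1,1,1,1,1).

The boundary map ∂_2: C_2 → C_1 maps a triangle to the signed sum of its edges. For instance
  ∂cdg = dg − cg + cd,
  ∂abc = bc − ac + ab.
This gives a 21×14 integer matrix of rank 13; reducing to Smith normal form yields diagonal entries (1,1,1,1,1,1,1,1,1,1,1,1,1).

Reading off H_k = ker ∂_k / im ∂_{k+1}:

  H_0: rank C_0 − rank ∂_1 = 7 − 6 = 1, and the invariant factors of ∂_1 are all 1, so H_0 = Z.
  H_1: rank ker ∂_1 − rank ∂_2 = (21 − 6) − 13 = 2, and the invariant factors of ∂_2 are all 1, so H_1 = Z^2.
  H_2: rank ker ∂_2 − rank ∂_3 = (14 − 13) − 0 = 1, and there is no ∂_3, so H_2 = Z.

As a check, the Euler characteristic is 7 − 21 + 14 = 0, which agrees with 1 − 2 + 1 = 0.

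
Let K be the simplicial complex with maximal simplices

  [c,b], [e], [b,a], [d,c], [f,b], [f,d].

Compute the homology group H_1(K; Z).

Take the total order a < b < c < d < e < f on the vertex set. Then K (dimension 1) consists of the simplices:

  0-simplices (6): a, b, c, d, e, f
  1-simplices (5): ab, bc, bf, cd, df

so the chain groups are C_0 ≅ Z^6, C_1 ≅ Z^5.

∂_1: C_1 → C_0 sends each edge [p,q] (with p < q) to q − p. For instance
  ∂cd = d − c.
As a 6×5 matrix over Z this has rank 4, with invariant factors (1,1,1,1).

From H_k ≅ ker(∂_k) / im(∂_{k+1}) we obtain:

  H_1: rank ker ∂_1 − rank ∂_2 = (5 − 4) − 0 = 1, and there is no ∂_2, so H_1 ≅ Z.

H_1 = Z.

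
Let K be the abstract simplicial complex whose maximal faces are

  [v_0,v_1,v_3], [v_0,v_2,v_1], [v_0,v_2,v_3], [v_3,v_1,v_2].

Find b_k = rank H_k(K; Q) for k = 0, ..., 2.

Take the total order v_0 < v_1 < v_2 < v_3 on the vertex set. Then K (dimension 2) consists of the simplices:

  0-simplices (4): [v_0], [v_1], [v_2], [v_3]
  1-simplices (6): [v_0,v_1], [v_0,v_2], [v_0,v_3], [v_1,v_2], [v_1,v_3], [v_2,v_3]
  2-simplices (4): [v_0,v_1,v_2], [v_0,v_1,v_3], [v_0,v_2,v_3], [v_1,v_2,v_3]

Hence C_0 ≅ Z^4, C_1 ≅ Z^6, C_2 ≅ Z^4.

The boundary map ∂_1: C_1 → C_0 maps an edge to its endpoints' difference, ∂[p,q] = q − p. For instance
  ∂[v_1,v_3] = [v_3] − [v_1].
This gives a 4×6 integer matrix of rank 3; reducing to Smith normal form yields diagonal entries (1,1,1).

∂_2: C_2 → C_1 sends each 2-simplex [p,q,r] to [q,r] − [p,r] + [p,q]. For instance
  ∂[v_1,v_2,v_3] = [v_2,v_3] − [v_1,v_3] + [v_1,v_2],
  ∂[v_0,v_1,v_3] = [v_1,v_3] − [v_0,v_3] + [v_0,v_1].
The 6×4 boundary matrix has rank 3 and Smith normal form diag(1,1,1).

Computing H_k = (kernel of ∂_k) / (image of ∂_{k+1}):

  H_0: rank C_0 − rank ∂_1 = 4 − 3 = 1, and the invariant factors of ∂_1 are all 1, so H_0 = Z.
  H_1: rank ker ∂_1 − rank ∂_2 = (6 − 3) − 3 = 0, and the invariant factors of ∂_2 are all 1, so H_1 = 0.
  H_2: rank ker ∂_2 − rank ∂_3 = (4 − 3) − 0 = 1, and there is no ∂_3, so H_2 = Z.

As a check, the Euler characteristic is 4 − 6 + 4 = 2, which agrees with 1 − 0 + 1 = 2.
(K is a triangulation of the 2-sphere S^2.)

Hence the Betti numbers are b_0 = 1, b_1 = 0, b_2 = 1.

b_0 = 1, b_1 = 0, b_2 = 1.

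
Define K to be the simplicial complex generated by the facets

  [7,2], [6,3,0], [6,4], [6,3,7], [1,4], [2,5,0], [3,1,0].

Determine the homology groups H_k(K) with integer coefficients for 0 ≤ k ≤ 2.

We work with the vertex ordering 0 < 1 < 2 < 3 < 4 < 5 < 6 < 7. The simplices of K, each written with vertices in increasing order, are:

  0-simplices (8): [0], [1], [2], [3], [4], [5], [6], [7]
  1-simplices (13): [0,1], [0,2], [0,3], [0,5], [0,6], [1,3], [1,4], [2,5], [2,7], [3,6], [3,7], [4,6], [6,7]
  2-simplices (4): [0,1,3], [0,2,5], [0,3,6], [3,6,7]

so the chain groups are C_0 ≅ Z^8, C_1 ≅ Z^13, C_2 ≅ Z^4.

The boundary map ∂_1: C_1 → C_0 is given by ∂[p,q] = [q] − [p].
The resulting 8×13 matrix has rank 7, and its Smith normal form has invariant factors (1,1,1,1,1,1,1).

Boundary ∂_2: C_2 → C_1 sends each 2-simplex [p,q,r] to [q,r] − [p,r] + [p,q]. For instance
  ∂[0,1,3] = [1,3] − [0,3] + [0,1],
  ∂[0,3,6] = [3,6] − [0,6] + [0,3].
The resulting 13×4 matrix has rank 4, and its Smith normal form has invariant factors (1,1,1,1).

Reading off H_k = ker ∂_k / im ∂_{k+1}:

  H_0: rank C_0 − rank ∂_1 = 8 − 7 = 1, and the invariant factors of ∂_1 are all 1, so H_0 ≅ Z.
  H_1: rank ker ∂_1 − rank ∂_2 = (13 − 7) − 4 = 2, and the invariant factors of ∂_2 are all 1, so H_1 ≅ Z^2.
  H_2: rank ker ∂_2 − rank ∂_3 = (4 − 4) − 0 = 0, and there is no ∂_3, so H_2 ≅ 0.

As a check, the Euler characteristic is 8 − 13 + 4 = -1, which agrees with 1 − 2 + 0 = -1.

H_0 = Z,  H_1 = Z^2,  H_2 = 0.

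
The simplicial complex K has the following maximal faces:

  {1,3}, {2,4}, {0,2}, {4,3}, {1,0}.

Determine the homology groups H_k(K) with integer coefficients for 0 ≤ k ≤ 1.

H_0 = Z,  H_1 = Z.

K has 5 vertices, 5 edges.
rank ∂_0 = 0, rank ∂_1 = 4 ⇒ b_0 = 5 − 0 − 4 = 1; all invariant factors of ∂_1 are 1 so no torsion. So H_0 ≅ Z.
rank ∂_1 = 4, rank ∂_2 = 0 ⇒ b_1 = 5 − 4 − 0 = 1. So H_1 ≅ Z.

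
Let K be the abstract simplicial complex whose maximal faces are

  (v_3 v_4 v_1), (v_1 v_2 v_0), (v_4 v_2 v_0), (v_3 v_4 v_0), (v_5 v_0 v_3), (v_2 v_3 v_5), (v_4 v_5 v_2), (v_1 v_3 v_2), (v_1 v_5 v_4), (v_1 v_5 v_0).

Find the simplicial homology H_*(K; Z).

H_0 ≅ Z,  H_1 ≅ Z/2Z,  H_2 = 0.

Take the total order v_0 < v_1 < v_2 < v_3 < v_4 < v_5 on the vertex set. Then K (dimension 2) consists of the simplices:

  0-simplices (6): [v_0], [v_1], [v_2], [v_3], [v_4], [v_5]
  1-simplices (15): (15 of them)
  2-simplices (10): [v_0,v_1,v_2], [v_0,v_1,v_5], [v_0,v_2,v_4], [v_0,v_3,v_4], [v_0,v_3,v_5], [v_1,v_2,v_3], [v_1,v_3,v_4], [v_1,v_4,v_5], [v_2,v_3,v_5], [v_2,v_4,v_5]

so the chain groups are C_0 ≅ Z^6, C_1 ≅ Z^15, C_2 ≅ Z^10.

∂_1: C_1 → C_0 maps an edge to its endpoints' difference, ∂[p,q] = q − p. For instance
  ∂[v_0,v_4] = [v_4] − [v_0].
This gives a 6×15 integer matrix of rank 5; reducing to Smith normal form yields diagonal entries (1,1,1,1,1).

Boundary ∂_2: C_2 → C_1 sends each 2-simplex [p,q,r] to [q,r] − [p,r] + [p,q]. For instance
  ∂[v_0,v_3,v_5] = [v_3,v_5] − [v_0,v_5] + [v_0,v_3],
  ∂[v_1,v_3,v_4] = [v_3,v_4] − [v_1,v_4] + [v_1,v_3].
The 15×10 boundary matrix has rank 10 and Smith normal form diag(1,1,1,1,1,1,1,1,1,2).

Reading off H_k = ker ∂_k / im ∂_{k+1}:

  H_0: rank C_0 − rank ∂_1 = 6 − 5 = 1, and the invariant factors of ∂_1 are all 1, so H_0 = Z.
  H_1: rank ker ∂_1 − rank ∂_2 = (15 − 5) − 10 = 0, and ∂_2 has invariant factor 2 > 1, so H_1 = Z/2Z.
  H_2: rank ker ∂_2 − rank ∂_3 = (10 − 10) − 0 = 0, and there is no ∂_3, so H_2 = 0.

(K is a triangulation of the real projective plane RP^2.)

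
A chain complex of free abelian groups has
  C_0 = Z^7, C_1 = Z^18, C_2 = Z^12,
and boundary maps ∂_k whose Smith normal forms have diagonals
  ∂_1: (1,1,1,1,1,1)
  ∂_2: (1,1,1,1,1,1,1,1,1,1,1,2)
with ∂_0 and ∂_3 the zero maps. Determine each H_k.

H_0: b_0 = 7 − 0 − 6 = 1; torsion from ∂_1 factors > 1: none. So H_0 = Z.
H_1: b_1 = 18 − 6 − 12 = 0; torsion from ∂_2 factors > 1: [2]. So H_1 = Z/2.
H_2: b_2 = 12 − 12 − 0 = 0; torsion from ∂_3 factors > 1: none. So H_2 = 0.

H_0 = Z,  H_1 = Z/2,  H_2 = 0.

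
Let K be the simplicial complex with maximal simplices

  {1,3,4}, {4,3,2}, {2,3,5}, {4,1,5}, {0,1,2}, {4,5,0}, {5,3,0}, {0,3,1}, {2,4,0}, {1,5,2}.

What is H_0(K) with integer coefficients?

Fix the vertex order 0 < 1 < 2 < 3 < 4 < 5 and write every simplex with vertices in increasing order. Then dim K = 2 and the simplices of K are:

  0-simplices (6): [0], [1], [2], [3], [4], [5]
  1-simplices (15): [0,1], [0,2], [0,3], [0,4], [0,5], [1,2], [1,3], [1,4], [1,5], [2,3], [2,4], [2,5], [3,4], [3,5], [4,5]
  2-simplices (10): [0,1,2], [0,1,3], [0,2,4], [0,3,5], [0,4,5], [1,2,5], [1,3,4], [1,4,5], [2,3,4], [2,3,5]

giving chain groups C_0 ≅ Z^6, C_1 ≅ Z^15, C_2 ≅ Z^10.

Boundary ∂_1: C_1 → C_0 sends each edge [p,q] (with p < q) to q − p. For instance
  ∂[2,4] = [4] − [2].
As a 6×15 matrix over Z this has rank 5, with invariant factors (1,1,1,1,1).

∂_2: C_2 → C_1 sends each 2-simplex [p,q,r] to [q,r] − [p,r] + [p,q]. For instance
  ∂[0,3,5] = [3,5] − [0,5] + [0,3],
  ∂[2,3,4] = [3,4] − [2,4] + [2,3].
The 15×10 boundary matrix has rank 10 and Smith normal form diag(1,1,1,1,1,1,1,1,1,2).

Now H_k = ker ∂_k / im ∂_{k+1}, so:

  H_0: rank C_0 − rank ∂_1 = 6 − 5 = 1, and the invariant factors of ∂_1 are all 1, so H_0 = Z.

H_0 = Z.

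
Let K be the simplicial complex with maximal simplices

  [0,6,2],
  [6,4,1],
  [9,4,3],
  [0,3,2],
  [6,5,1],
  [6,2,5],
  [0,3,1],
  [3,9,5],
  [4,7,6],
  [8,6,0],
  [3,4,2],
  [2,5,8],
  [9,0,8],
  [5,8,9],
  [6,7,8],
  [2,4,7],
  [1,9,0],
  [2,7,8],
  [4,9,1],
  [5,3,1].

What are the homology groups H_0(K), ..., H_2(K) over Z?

Take the total order 0 < 1 < 2 < 3 < 4 < 5 < 6 < 7 < 8 < 9 on the vertex set. Then K (dimension 2) consists of the simplices:

  0-simplices (10): [0], [1], [2], [3], [4], [5], [6], [7], [8], [9]
  1-simplices (30): (30 of them)
  2-simplices (20): (20 of them)

so the chain groups are C_0 ≅ Z^10, C_1 ≅ Z^30, C_2 ≅ Z^20.

The boundary map ∂_1: C_1 → C_0 maps an edge to its endpoints' difference, ∂[p,q] = q − p. For instance
  ∂[2,4] = [4] − [2].
As a 10×30 matrix over Z this has rank 9, with invariant factors (1,1,1,1,1,1,1,1,1).

The boundary map ∂_2: C_2 → C_1 acts by ∂[p,q,r] = [q,r] − [p,r] + [p,q]. For instance
  ∂[3,5,9] = [5,9] − [3,9] + [3,5],
  ∂[0,1,9] = [1,9] − [0,9] + [0,1].
The resulting 30×20 matrix has rank 20, and its Smith normal form has invariant factors (1,1,1,1,1,1,1,1,1,1,1,1,1,1,1,1,1,1,1,2).

Now H_k = ker ∂_k / im ∂_{k+1}, so:

  H_0: rank C_0 − rank ∂_1 = 10 − 9 = 1, and the invariant factors of ∂_1 are all 1, so H_0 = Z.
  H_1: rank ker ∂_1 − rank ∂_2 = (30 − 9) − 20 = 1, and ∂_2 has invariant factor 2 > 1, so H_1 = Z ⊕ Z_2.
  H_2: rank ker ∂_2 − rank ∂_3 = (20 − 20) − 0 = 0, and there is no ∂_3, so H_2 = 0.

H_0 ≅ Z,  H_1 ≅ Z ⊕ Z_2,  H_2 = 0.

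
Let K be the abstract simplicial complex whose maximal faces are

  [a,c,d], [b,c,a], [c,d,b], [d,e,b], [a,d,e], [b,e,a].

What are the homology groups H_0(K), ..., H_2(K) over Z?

H_0 = Z,  H_1 = 0,  H_2 = Z.

K has 5 vertices, 9 edges, 6 triangles.
rank ∂_0 = 0, rank ∂_1 = 4 ⇒ b_0 = 5 − 0 − 4 = 1; all invariant factors of ∂_1 are 1 so no torsion. So H_0 ≅ Z.
rank ∂_1 = 4, rank ∂_2 = 5 ⇒ b_1 = 9 − 4 − 5 = 0; all invariant factors of ∂_2 are 1 so no torsion. So H_1 ≅ 0.
rank ∂_2 = 5, rank ∂_3 = 0 ⇒ b_2 = 6 − 5 − 0 = 1. So H_2 ≅ Z.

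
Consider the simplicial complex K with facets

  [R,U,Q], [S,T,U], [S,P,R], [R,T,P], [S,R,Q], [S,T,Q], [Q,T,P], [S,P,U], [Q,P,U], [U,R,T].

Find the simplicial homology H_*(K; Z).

H_0 ≅ Z,  H_1 ≅ Z/2,  H_2 = 0.

Take the total order P < Q < R < S < T < U on the vertex set. Then K (dimension 2) consists of the simplices:

  0-simplices (6): P, Q, R, S, T, U
  1-simplices (15): PQ, PR, PS, PT, PU, QR, QS, QT, QU, RS, RT, RU, ST, SU, TU
  2-simplices (10): PQT, PQU, PRS, PRT, PSU, QRS, QRU, QST, RTU, STU

so the chain groups are C_0 ≅ Z^6, C_1 ≅ Z^15, C_2 ≅ Z^10.

The boundary map ∂_1: C_1 → C_0 sends each edge [p,q] (with p < q) to q − p. For instance
  ∂RT = T − R.
This gives a 6×15 integer matrix of rank 5; reducing to Smith normal form yields diagonal entries (1,1,1,1,1).

Boundary ∂_2: C_2 → C_1 acts by ∂[p,q,r] = [q,r] − [p,r] + [p,q]. For instance
  ∂RTU = TU − RU + RT,
  ∂QST = ST − QT + QS.
The resulting 15×10 matrix has rank 10, and its Smith normal form has invariant factors (1,1,1,1,1,1,1,1,1,2).

From H_k ≅ ker(∂_k) / im(∂_{k+1}) we obtain:

  H_0: rank C_0 − rank ∂_1 = 6 − 5 = 1, and the invariant factors of ∂_1 are all 1, so H_0 ≅ Z.
  H_1: rank ker ∂_1 − rank ∂_2 = (15 − 5) − 10 = 0, and ∂_2 has invariant factor 2 > 1, so H_1 ≅ Z/2.
  H_2: rank ker ∂_2 − rank ∂_3 = (10 − 10) − 0 = 0, and there is no ∂_3, so H_2 ≅ 0.

(K is a triangulation of the real projective plane RP^2.)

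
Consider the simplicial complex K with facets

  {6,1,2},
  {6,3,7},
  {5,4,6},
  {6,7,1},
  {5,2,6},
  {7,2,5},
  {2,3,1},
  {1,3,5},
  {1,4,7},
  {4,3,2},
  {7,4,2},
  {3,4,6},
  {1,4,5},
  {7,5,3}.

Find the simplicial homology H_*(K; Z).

H_0 = Z,  H_1 = Z^2,  H_2 = Z.

Fix the vertex order 1 < 2 < 3 < 4 < 5 < 6 < 7 and write every simplex with vertices in increasing order. Then dim K = 2 and the simplices of K are:

  0-simplices (7): [1], [2], [3], [4], [5], [6], [7]
  1-simplices (21): [1,2], [1,3], [1,4], [1,5], [1,6], [1,7], [2,3], [2,4], [2,5], [2,6], [2,7], [3,4], [3,5], [3,6], [3,7], [4,5], [4,6], [4,7], [5,6], [5,7], [6,7]
  2-simplices (14): [1,2,3], [1,2,6], [1,3,5], [1,4,5], [1,4,7], [1,6,7], [2,3,4], [2,4,7], [2,5,6], [2,5,7], [3,4,6], [3,5,7], [3,6,7], [4,5,6]

giving chain groups C_0 ≅ Z^7, C_1 ≅ Z^21, C_2 ≅ Z^14.

The boundary map ∂_1: C_1 → C_0 maps an edge to its endpoints' difference, ∂[p,q] = q − p. For instance
  ∂[4,5] = [5] − [4].
The resulting 7×21 matrix has rank 6, and its Smith normal form has invariant factors (1,1,1,1,1,1).

Boundary ∂_2: C_2 → C_1 sends each 2-simplex [p,q,r] to [q,r] − [p,r] + [p,q]. For instance
  ∂[4,5,6] = [5,6] − [4,6] + [4,5],
  ∂[1,2,3] = [2,3] − [1,3] + [1,2].
As a 21×14 matrix over Z this has rank 13, with invariant factors (1,1,1,1,1,1,1,1,1,1,1,1,1).

From H_k ≅ ker(∂_k) / im(∂_{k+1}) we obtain:

  H_0: rank C_0 − rank ∂_1 = 7 − 6 = 1, and the invariant factors of ∂_1 are all 1, so H_0 ≅ Z.
  H_1: rank ker ∂_1 − rank ∂_2 = (21 − 6) − 13 = 2, and the invariant factors of ∂_2 are all 1, so H_1 ≅ Z^2.
  H_2: rank ker ∂_2 − rank ∂_3 = (14 − 13) − 0 = 1, and there is no ∂_3, so H_2 ≅ Z.

(K is a triangulation of the torus T^2.)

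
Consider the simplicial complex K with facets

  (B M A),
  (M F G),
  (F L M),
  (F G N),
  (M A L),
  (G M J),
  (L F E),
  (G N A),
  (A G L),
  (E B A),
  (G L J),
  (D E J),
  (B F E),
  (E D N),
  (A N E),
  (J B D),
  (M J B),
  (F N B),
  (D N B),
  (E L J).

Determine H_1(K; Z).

Take the total order A < B < D < E < F < G < J < L < M < N on the vertex set. Then K (dimension 2) consists of the simplices:

  0-simplices (10): A, B, D, E, F, G, J, L, M, N
  1-simplices (30): AB, AE, AG, AL, AM, AN, BD, BE, BF, BJ, BM, BN, DE, DJ, DN, EF, EJ, EL, EN, FG, FL, FM, FN, GJ, GL, GM, GN, JL, JM, LM
  2-simplices (20): ABE, ABM, AEN, AGL, AGN, ALM, BDJ, BDN, BEF, BFN, BJM, DEJ, DEN, EFL, EJL, FGM, FGN, FLM, GJL, GJM

giving chain groups C_0 ≅ Z^10, C_1 ≅ Z^30, C_2 ≅ Z^20.

The boundary map ∂_1: C_1 → C_0 maps an edge to its endpoints' difference, ∂[p,q] = q − p.
The 10×30 boundary matrix has rank 9 and Smith normal form diag(1,1,1,1,1,1,1,1,1).

Boundary ∂_2: C_2 → C_1 maps a triangle to the signed sum of its edges. For instance
  ∂ABE = BE − AE + AB,
  ∂ALM = LM − AM + AL.
The 30×20 boundary matrix has rank 20 and Smith normal form diag(1,1,1,1,1,1,1,1,1,1,1,1,1,1,1,1,1,1,1,2).

Computing H_k = (kernel of ∂_k) / (image of ∂_{k+1}):

  H_1: rank ker ∂_1 − rank ∂_2 = (30 − 9) − 20 = 1, and ∂_2 has invariant factor 2 > 1, so H_1 ≅ Z ⊕ Z/2.

H_1 ≅ Z ⊕ Z/2.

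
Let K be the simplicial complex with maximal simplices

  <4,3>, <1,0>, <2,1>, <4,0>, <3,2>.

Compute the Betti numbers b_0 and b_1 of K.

b_0 = 1, b_1 = 1.

We work with the vertex ordering 0 < 1 < 2 < 3 < 4. The simplices of K, each written with vertices in increasing order, are:

  0-simplices (5): [0], [1], [2], [3], [4]
  1-simplices (5): [0,1], [0,4], [1,2], [2,3], [3,4]

so the chain groups are C_0 ≅ Z^5, C_1 ≅ Z^5.

The boundary map ∂_1: C_1 → C_0 is given by ∂[p,q] = [q] − [p]. For instance
  ∂[2,3] = [3] − [2].
This gives a 5×5 integer matrix of rank 4; reducing to Smith normal form yields diagonal entries (1,1,1,1).

Now H_k = ker ∂_k / im ∂_{k+1}, so:

  H_0: rank C_0 − rank ∂_1 = 5 − 4 = 1, and the invariant factors of ∂_1 are all 1, so H_0 = Z.
  H_1: rank ker ∂_1 − rank ∂_2 = (5 − 4) − 0 = 1, and there is no ∂_2, so H_1 = Z.

As a check, the Euler characteristic is 5 − 5 = 0, which agrees with 1 − 1 = 0.

Hence the Betti numbers are b_0 = 1, b_1 = 1.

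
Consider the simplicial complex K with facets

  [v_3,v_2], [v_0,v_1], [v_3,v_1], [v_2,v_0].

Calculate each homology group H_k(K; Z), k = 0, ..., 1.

Take the total order v_0 < v_1 < v_2 < v_3 on the vertex set. Then K (dimension 1) consists of the simplices:

  0-simplices (4): [v_0], [v_1], [v_2], [v_3]
  1-simplices (4): [v_0,v_1], [v_0,v_2], [v_1,v_3], [v_2,v_3]

Hence C_0 ≅ Z^4, C_1 ≅ Z^4.

The boundary map ∂_1: C_1 → C_0 maps an edge to its endpoints' difference, ∂[p,q] = q − p. For instance
  ∂[v_2,v_3] = [v_3] − [v_2].
This gives a 4×4 integer matrix of rank 3; reducing to Smith normal form yields diagonal entries (1,1,1).

From H_k ≅ ker(∂_k) / im(∂_{k+1}) we obtain:

  H_0: rank C_0 − rank ∂_1 = 4 − 3 = 1, and the invariant factors of ∂_1 are all 1, so H_0 ≅ Z.
  H_1: rank ker ∂_1 − rank ∂_2 = (4 − 3) − 0 = 1, and there is no ∂_2, so H_1 ≅ Z.

H_0 ≅ Z,  H_1 ≅ Z.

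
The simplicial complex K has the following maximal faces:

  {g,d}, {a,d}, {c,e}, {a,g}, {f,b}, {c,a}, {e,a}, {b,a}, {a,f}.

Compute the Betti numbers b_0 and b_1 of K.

Order the vertices as a < b < c < d < e < f < g. Listing each simplex with vertices in this order, K has dimension 1 with simplices:

  0-simplices (7): a, b, c, d, e, f, g
  1-simplices (9): ab, ac, ad, ae, af, ag, bf, ce, dg

Hence C_0 ≅ Z^7, C_1 ≅ Z^9.

∂_1: C_1 → C_0 maps an edge to its endpoints' difference, ∂[p,q] = q − p. For instance
  ∂af = f − a.
The resulting 7×9 matrix has rank 6, and its Smith normal form has invariant factors (1,1,1,1,1,1).

Reading off H_k = ker ∂_k / im ∂_{k+1}:

  H_0: rank C_0 − rank ∂_1 = 7 − 6 = 1, and the invariant factors of ∂_1 are all 1, so H_0 ≅ Z.
  H_1: rank ker ∂_1 − rank ∂_2 = (9 − 6) − 0 = 3, and there is no ∂_2, so H_1 ≅ Z^3.

Hence the Betti numbers are b_0 = 1, b_1 = 3.

b_0 = 1, b_1 = 3.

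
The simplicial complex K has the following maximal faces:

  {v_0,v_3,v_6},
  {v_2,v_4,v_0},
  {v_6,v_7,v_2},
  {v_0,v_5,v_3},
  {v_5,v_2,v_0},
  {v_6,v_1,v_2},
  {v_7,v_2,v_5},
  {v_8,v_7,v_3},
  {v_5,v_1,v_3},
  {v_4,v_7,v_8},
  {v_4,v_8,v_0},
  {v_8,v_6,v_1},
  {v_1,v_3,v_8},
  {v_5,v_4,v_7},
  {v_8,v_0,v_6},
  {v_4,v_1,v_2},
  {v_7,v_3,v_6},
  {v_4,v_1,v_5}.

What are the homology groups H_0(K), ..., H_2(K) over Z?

H_0 ≅ Z,  H_1 ≅ Z ⊕ Z/2,  H_2 = 0.

Take the total order v_0 < v_1 < v_2 < v_3 < v_4 < v_5 < v_6 < v_7 < v_8 on the vertex set. Then K (dimension 2) consists of the simplices:

  0-simplices (9): [v_0], [v_1], [v_2], [v_3], [v_4], [v_5], [v_6], [v_7], [v_8]
  1-simplices (27): (27 of them)
  2-simplices (18): (18 of them)

giving chain groups C_0 ≅ Z^9, C_1 ≅ Z^27, C_2 ≅ Z^18.

The boundary map ∂_1: C_1 → C_0 is given by ∂[p,q] = [q] − [p].
The resulting 9×27 matrix has rank 8, and its Smith normal form has invariant factors (1,1,1,1,1,1,1,1).

The boundary map ∂_2: C_2 → C_1 acts by ∂[p,q,r] = [q,r] − [p,r] + [p,q]. For instance
  ∂[v_1,v_6,v_8] = [v_6,v_8] − [v_1,v_8] + [v_1,v_6],
  ∂[v_2,v_5,v_7] = [v_5,v_7] − [v_2,v_7] + [v_2,v_5].
This gives a 27×18 integer matrix of rank 18; reducing to Smith normal form yields diagonal entries (1,1,1,1,1,1,1,1,1,1,1,1,1,1,1,1,1,2).

Reading off H_k = ker ∂_k / im ∂_{k+1}:

  H_0: rank C_0 − rank ∂_1 = 9 − 8 = 1, and the invariant factors of ∂_1 are all 1, so H_0 ≅ Z.
  H_1: rank ker ∂_1 − rank ∂_2 = (27 − 8) − 18 = 1, and ∂_2 has invariant factor 2 > 1, so H_1 ≅ Z ⊕ Z/2.
  H_2: rank ker ∂_2 − rank ∂_3 = (18 − 18) − 0 = 0, and there is no ∂_3, so H_2 ≅ 0.

As a check, the Euler characteristic is 9 − 27 + 18 = 0, which agrees with 1 − 1 + 0 = 0.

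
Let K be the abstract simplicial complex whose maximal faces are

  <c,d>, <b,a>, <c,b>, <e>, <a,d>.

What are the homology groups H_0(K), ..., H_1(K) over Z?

Fix the vertex order a < b < c < d < e and write every simplex with vertices in increasing order. Then dim K = 1 and the simplices of K are:

  0-simplices (5): a, b, c, d, e
  1-simplices (4): ab, ad, bc, cd

so the chain groups are C_0 ≅ Z^5, C_1 ≅ Z^4.

∂_1: C_1 → C_0 is given by ∂[p,q] = [q] − [p]. For instance
  ∂ab = b − a.
The 5×4 boundary matrix has rank 3 and Smith normal form diag(1,1,1).

Now H_k = ker ∂_k / im ∂_{k+1}, so:

  H_0: rank C_0 − rank ∂_1 = 5 − 3 = 2, and the invariant factors of ∂_1 are all 1, so H_0 = Z^2.
  H_1: rank ker ∂_1 − rank ∂_2 = (4 − 3) − 0 = 1, and there is no ∂_2, so H_1 = Z.

H_0 ≅ Z^2,  H_1 ≅ Z.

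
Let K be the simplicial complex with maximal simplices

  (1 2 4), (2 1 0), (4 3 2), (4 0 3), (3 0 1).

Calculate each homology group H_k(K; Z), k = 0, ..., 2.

H_0 ≅ Z,  H_1 ≅ Z,  H_2 = 0.

Take the total order 0 < 1 < 2 < 3 < 4 on the vertex set. Then K (dimension 2) consists of the simplices:

  0-simplices (5): [0], [1], [2], [3], [4]
  1-simplices (10): [0,1], [0,2], [0,3], [0,4], [1,2], [1,3], [1,4], [2,3], [2,4], [3,4]
  2-simplices (5): [0,1,2], [0,1,3], [0,3,4], [1,2,4], [2,3,4]

so the chain groups are C_0 ≅ Z^5, C_1 ≅ Z^10, C_2 ≅ Z^5.

∂_1: C_1 → C_0 sends each edge [p,q] (with p < q) to q − p. For instance
  ∂[0,3] = [3] − [0].
The resulting 5×10 matrix has rank 4, and its Smith normal form has invariant factors (1,1,1,1).

∂_2: C_2 → C_1 acts by ∂[p,q,r] = [q,r] − [p,r] + [p,q]. For instance
  ∂[0,1,2] = [1,2] − [0,2] + [0,1],
  ∂[2,3,4] = [3,4] − [2,4] + [2,3].
The resulting 10×5 matrix has rank 5, and its Smith normal form has invariant factors (1,1,1,1,1).

From H_k ≅ ker(∂_k) / im(∂_{k+1}) we obtain:

  H_0: rank C_0 − rank ∂_1 = 5 − 4 = 1, and the invariant factors of ∂_1 are all 1, so H_0 ≅ Z.
  H_1: rank ker ∂_1 − rank ∂_2 = (10 − 4) − 5 = 1, and the invariant factors of ∂_2 are all 1, so H_1 ≅ Z.
  H_2: rank ker ∂_2 − rank ∂_3 = (5 − 5) − 0 = 0, and there is no ∂_3, so H_2 ≅ 0.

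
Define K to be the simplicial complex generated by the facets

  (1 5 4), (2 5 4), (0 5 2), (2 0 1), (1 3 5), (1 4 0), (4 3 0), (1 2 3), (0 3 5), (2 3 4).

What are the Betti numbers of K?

b_0 = 1, b_1 = 0, b_2 = 0.

Take the total order 0 < 1 < 2 < 3 < 4 < 5 on the vertex set. Then K (dimension 2) consists of the simplices:

  0-simplices (6): [0], [1], [2], [3], [4], [5]
  1-simplices (15): [0,1], [0,2], [0,3], [0,4], [0,5], [1,2], [1,3], [1,4], [1,5], [2,3], [2,4], [2,5], [3,4], [3,5], [4,5]
  2-simplices (10): [0,1,2], [0,1,4], [0,2,5], [0,3,4], [0,3,5], [1,2,3], [1,3,5], [1,4,5], [2,3,4], [2,4,5]

Hence C_0 ≅ Z^6, C_1 ≅ Z^15, C_2 ≅ Z^10.

Boundary ∂_1: C_1 → C_0 maps an edge to its endpoints' difference, ∂[p,q] = q − p. For instance
  ∂[2,3] = [3] − [2].
As a 6×15 matrix over Z this has rank 5, with invariant factors (1,1,1,1,1).

The boundary map ∂_2: C_2 → C_1 acts by ∂[p,q,r] = [q,r] − [p,r] + [p,q]. For instance
  ∂[2,4,5] = [4,5] − [2,5] + [2,4],
  ∂[0,3,5] = [3,5] − [0,5] + [0,3].
As a 15×10 matrix over Z this has rank 10, with invariant factors (1,1,1,1,1,1,1,1,1,2).

Now H_k = ker ∂_k / im ∂_{k+1}, so:

  H_0: rank C_0 − rank ∂_1 = 6 − 5 = 1, and the invariant factors of ∂_1 are all 1, so H_0 ≅ Z.
  H_1: rank ker ∂_1 − rank ∂_2 = (15 − 5) − 10 = 0, and ∂_2 has invariant factor 2 > 1, so H_1 ≅ Z_2.
  H_2: rank ker ∂_2 − rank ∂_3 = (10 − 10) − 0 = 0, and there is no ∂_3, so H_2 ≅ 0.

Hence the Betti numbers are b_0 = 1, b_1 = 0, b_2 = 0.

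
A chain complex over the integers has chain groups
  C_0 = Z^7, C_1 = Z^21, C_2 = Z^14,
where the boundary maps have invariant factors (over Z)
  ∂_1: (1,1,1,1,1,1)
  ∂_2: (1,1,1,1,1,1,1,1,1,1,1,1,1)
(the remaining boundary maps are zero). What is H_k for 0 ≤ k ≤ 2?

H_0: b_0 = 7 − 0 − 6 = 1; torsion from ∂_1 factors > 1: none. So H_0 = Z.
H_1: b_1 = 21 − 6 − 13 = 2; torsion from ∂_2 factors > 1: none. So H_1 = Z^2.
H_2: b_2 = 14 − 13 − 0 = 1; torsion from ∂_3 factors > 1: none. So H_2 = Z.

H_0 = Z,  H_1 = Z^2,  H_2 = Z.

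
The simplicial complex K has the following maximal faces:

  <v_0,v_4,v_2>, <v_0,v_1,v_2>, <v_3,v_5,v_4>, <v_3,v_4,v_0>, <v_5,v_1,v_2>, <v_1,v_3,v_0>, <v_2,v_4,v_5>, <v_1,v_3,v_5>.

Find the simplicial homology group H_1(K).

Fix the vertex order v_0 < v_1 < v_2 < v_3 < v_4 < v_5 and write every simplex with vertices in increasing order. Then dim K = 2 and the simplices of K are:

  0-simplices (6): [v_0], [v_1], [v_2], [v_3], [v_4], [v_5]
  1-simplices (12): [v_0,v_1], [v_0,v_2], [v_0,v_3], [v_0,v_4], [v_1,v_2], [v_1,v_3], [v_1,v_5], [v_2,v_4], [v_2,v_5], [v_3,v_4], [v_3,v_5], [v_4,v_5]
  2-simplices (8): [v_0,v_1,v_2], [v_0,v_1,v_3], [v_0,v_2,v_4], [v_0,v_3,v_4], [v_1,v_2,v_5], [v_1,v_3,v_5], [v_2,v_4,v_5], [v_3,v_4,v_5]

Hence C_0 ≅ Z^6, C_1 ≅ Z^12, C_2 ≅ Z^8.

The boundary map ∂_1: C_1 → C_0 is given by ∂[p,q] = [q] − [p]. For instance
  ∂[v_0,v_1] = [v_1] − [v_0].
This gives a 6×12 integer matrix of rank 5; reducing to Smith normal form yields diagonal entries (1,1,1,1,1).

The boundary map ∂_2: C_2 → C_1 maps a triangle to the signed sum of its edges. For instance
  ∂[v_0,v_1,v_3] = [v_1,v_3] − [v_0,v_3] + [v_0,v_1],
  ∂[v_0,v_2,v_4] = [v_2,v_4] − [v_0,v_4] + [v_0,v_2].
The resulting 12×8 matrix has rank 7, and its Smith normal form has invariant factors (1,1,1,1,1,1,1).

Reading off H_k = ker ∂_k / im ∂_{k+1}:

  H_1: rank ker ∂_1 − rank ∂_2 = (12 − 5) − 7 = 0, and the invariant factors of ∂_2 are all 1, so H_1 ≅ 0.

(K is a triangulation of the 2-sphere S^2.)

H_1 = 0.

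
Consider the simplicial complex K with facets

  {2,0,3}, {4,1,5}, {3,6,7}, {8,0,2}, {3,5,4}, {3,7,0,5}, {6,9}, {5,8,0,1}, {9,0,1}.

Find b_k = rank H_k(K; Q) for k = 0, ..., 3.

b_0 = 1, b_1 = 1, b_2 = 0, b_3 = 0.

K has 10 vertices, 22 edges, 14 triangles, 2 3-simplices.
rank ∂_0 = 0, rank ∂_1 = 9 ⇒ b_0 = 10 − 0 − 9 = 1; all invariant factors of ∂_1 are 1 so no torsion. So H_0 = Z.
rank ∂_1 = 9, rank ∂_2 = 12 ⇒ b_1 = 22 − 9 − 12 = 1; all invariant factors of ∂_2 are 1 so no torsion. So H_1 = Z.
rank ∂_2 = 12, rank ∂_3 = 2 ⇒ b_2 = 14 − 12 − 2 = 0; all invariant factors of ∂_3 are 1 so no torsion. So H_2 = 0.
rank ∂_3 = 2, rank ∂_4 = 0 ⇒ b_3 = 2 − 2 − 0 = 0. So H_3 = 0.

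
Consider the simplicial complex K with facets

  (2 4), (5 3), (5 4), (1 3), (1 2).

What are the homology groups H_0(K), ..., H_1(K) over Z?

We work with the vertex ordering 1 < 2 < 3 < 4 < 5. The simplices of K, each written with vertices in increasing order, are:

  0-simplices (5): [1], [2], [3], [4], [5]
  1-simplices (5): [1,2], [1,3], [2,4], [3,5], [4,5]

Hence C_0 ≅ Z^5, C_1 ≅ Z^5.

Boundary ∂_1: C_1 → C_0 sends each edge [p,q] (with p < q) to q − p. For instance
  ∂[1,2] = [2] − [1].
The 5×5 boundary matrix has rank 4 and Smith normal form diag(1,1,1,1).

Computing H_k = (kernel of ∂_k) / (image of ∂_{k+1}):

  H_0: rank C_0 − rank ∂_1 = 5 − 4 = 1, and the invariant factors of ∂_1 are all 1, so H_0 = Z.
  H_1: rank ker ∂_1 − rank ∂_2 = (5 − 4) − 0 = 1, and there is no ∂_2, so H_1 = Z.

As a check, the Euler characteristic is 5 − 5 = 0, which agrees with 1 − 1 = 0.

H_0 = Z,  H_1 = Z.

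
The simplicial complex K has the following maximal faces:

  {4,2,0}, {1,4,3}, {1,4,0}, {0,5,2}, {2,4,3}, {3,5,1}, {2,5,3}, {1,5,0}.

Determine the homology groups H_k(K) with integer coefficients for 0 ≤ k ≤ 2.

K has 6 vertices, 12 edges, 8 triangles.
rank ∂_0 = 0, rank ∂_1 = 5 ⇒ b_0 = 6 − 0 − 5 = 1; all invariant factors of ∂_1 are 1 so no torsion. So H_0 = Z.
rank ∂_1 = 5, rank ∂_2 = 7 ⇒ b_1 = 12 − 5 − 7 = 0; all invariant factors of ∂_2 are 1 so no torsion. So H_1 = 0.
rank ∂_2 = 7, rank ∂_3 = 0 ⇒ b_2 = 8 − 7 − 0 = 1. So H_2 = Z.

H_0 ≅ Z,  H_1 = 0,  H_2 ≅ Z.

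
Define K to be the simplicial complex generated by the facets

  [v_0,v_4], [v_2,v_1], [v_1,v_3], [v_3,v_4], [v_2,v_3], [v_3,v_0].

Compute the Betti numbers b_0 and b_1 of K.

b_0 = 1, b_1 = 2.

Fix the vertex order v_0 < v_1 < v_2 < v_3 < v_4 and write every simplex with vertices in increasing order. Then dim K = 1 and the simplices of K are:

  0-simplices (5): [v_0], [v_1], [v_2], [v_3], [v_4]
  1-simplices (6): [v_0,v_3], [v_0,v_4], [v_1,v_2], [v_1,v_3], [v_2,v_3], [v_3,v_4]

giving chain groups C_0 ≅ Z^5, C_1 ≅ Z^6.

∂_1: C_1 → C_0 sends each edge [p,q] (with p < q) to q − p. For instance
  ∂[v_0,v_3] = [v_3] − [v_0].
As a 5×6 matrix over Z this has rank 4, with invariant factors (1,1,1,1).

Now H_k = ker ∂_k / im ∂_{k+1}, so:

  H_0: rank C_0 − rank ∂_1 = 5 − 4 = 1, and the invariant factors of ∂_1 are all 1, so H_0 = Z.
  H_1: rank ker ∂_1 − rank ∂_2 = (6 − 4) − 0 = 2, and there is no ∂_2, so H_1 = Z^2.

(K is a triangulation of a wedge of 2 circles.)

Hence the Betti numbers are b_0 = 1, b_1 = 2.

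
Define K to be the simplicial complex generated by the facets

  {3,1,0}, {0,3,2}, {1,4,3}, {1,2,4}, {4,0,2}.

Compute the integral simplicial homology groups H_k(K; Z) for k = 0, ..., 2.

Order the vertices as 0 < 1 < 2 < 3 < 4. Listing each simplex with vertices in this order, K has dimension 2 with simplices:

  0-simplices (5): [0], [1], [2], [3], [4]
  1-simplices (10): [0,1], [0,2], [0,3], [0,4], [1,2], [1,3], [1,4], [2,3], [2,4], [3,4]
  2-simplices (5): [0,1,3], [0,2,3], [0,2,4], [1,2,4], [1,3,4]

so the chain groups are C_0 ≅ Z^5, C_1 ≅ Z^10, C_2 ≅ Z^5.

∂_1: C_1 → C_0 maps an edge to its endpoints' difference, ∂[p,q] = q − p. For instance
  ∂[3,4] = [4] − [3].
As a 5×10 matrix over Z this has rank 4, with invariant factors (1,1,1,1).

The boundary map ∂_2: C_2 → C_1 maps a triangle to the signed sum of its edges. For instance
  ∂[0,1,3] = [1,3] − [0,3] + [0,1],
  ∂[0,2,4] = [2,4] − [0,4] + [0,2].
As a 10×5 matrix over Z this has rank 5, with invariant factors (1,1,1,1,1).

Now H_k = ker ∂_k / im ∂_{k+1}, so:

  H_0: rank C_0 − rank ∂_1 = 5 − 4 = 1, and the invariant factors of ∂_1 are all 1, so H_0 = Z.
  H_1: rank ker ∂_1 − rank ∂_2 = (10 − 4) − 5 = 1, and the invariant factors of ∂_2 are all 1, so H_1 = Z.
  H_2: rank ker ∂_2 − rank ∂_3 = (5 − 5) − 0 = 0, and there is no ∂_3, so H_2 = 0.

H_0 ≅ Z,  H_1 ≅ Z,  H_2 = 0.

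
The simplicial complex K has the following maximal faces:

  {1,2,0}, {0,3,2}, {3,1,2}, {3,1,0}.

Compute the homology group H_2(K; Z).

Take the total order 0 < 1 < 2 < 3 on the vertex set. Then K (dimension 2) consists of the simplices:

  0-simplices (4): [0], [1], [2], [3]
  1-simplices (6): [0,1], [0,2], [0,3], [1,2], [1,3], [2,3]
  2-simplices (4): [0,1,2], [0,1,3], [0,2,3], [1,2,3]

Hence C_0 ≅ Z^4, C_1 ≅ Z^6, C_2 ≅ Z^4.

Boundary ∂_1: C_1 → C_0 sends each edge [p,q] (with p < q) to q − p. For instance
  ∂[1,3] = [3] − [1].
As a 4×6 matrix over Z this has rank 3, with invariant factors (1,1,1).

Boundary ∂_2: C_2 → C_1 maps a triangle to the signed sum of its edges. For instance
  ∂[0,2,3] = [2,3] − [0,3] + [0,2],
  ∂[0,1,2] = [1,2] − [0,2] + [0,1].
This gives a 6×4 integer matrix of rank 3; reducing to Smith normal form yields diagonal entries (1,1,1).

Computing H_k = (kernel of ∂_k) / (image of ∂_{k+1}):

  H_2: rank ker ∂_2 − rank ∂_3 = (4 − 3) − 0 = 1, and there is no ∂_3, so H_2 ≅ Z.

(K is a triangulation of the 2-sphere S^2.)

H_2 = Z.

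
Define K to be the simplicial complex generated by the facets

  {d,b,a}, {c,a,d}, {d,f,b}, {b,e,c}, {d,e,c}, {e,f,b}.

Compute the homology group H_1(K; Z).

Order the vertices as a < b < c < d < e < f. Listing each simplex with vertices in this order, K has dimension 2 with simplices:

  0-simplices (6): a, b, c, d, e, f
  1-simplices (12): ab, ac, ad, bc, bd, be, bf, cd, ce, de, df, ef
  2-simplices (6): abd, acd, bce, bdf, bef, cde

giving chain groups C_0 ≅ Z^6, C_1 ≅ Z^12, C_2 ≅ Z^6.

∂_1: C_1 → C_0 maps an edge to its endpoints' difference, ∂[p,q] = q − p. For instance
  ∂bd = d − b.
The resulting 6×12 matrix has rank 5, and its Smith normal form has invariant factors (1,1,1,1,1).

∂_2: C_2 → C_1 maps a triangle to the signed sum of its edges. For instance
  ∂cde = de − ce + cd,
  ∂bce = ce − be + bc.
The 12×6 boundary matrix has rank 6 and Smith normal form diag(1,1,1,1,1,1).

Reading off H_k = ker ∂_k / im ∂_{k+1}:

  H_1: rank ker ∂_1 − rank ∂_2 = (12 − 5) − 6 = 1, and the invariant factors of ∂_2 are all 1, so H_1 ≅ Z.

(K is a triangulation of the cylinder S^1 x I.)

H_1 = Z.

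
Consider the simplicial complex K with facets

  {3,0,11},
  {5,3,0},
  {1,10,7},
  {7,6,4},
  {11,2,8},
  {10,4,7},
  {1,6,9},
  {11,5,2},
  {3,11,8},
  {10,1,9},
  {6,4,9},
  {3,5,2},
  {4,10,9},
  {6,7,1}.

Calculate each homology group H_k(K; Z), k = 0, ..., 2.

H_0 ≅ Z^2,  H_1 ≅ Z,  H_2 ≅ Z.

We work with the vertex ordering 0 < 1 < 2 < 3 < 4 < 5 < 6 < 7 < 8 < 9 < 10 < 11. The simplices of K, each written with vertices in increasing order, are:

  0-simplices (12): [0], [1], [2], [3], [4], [5], [6], [7], [8], [9], [10], [11]
  1-simplices (24): (24 of them)
  2-simplices (14): [0,3,5], [0,3,11], [1,6,7], [1,6,9], [1,7,10], [1,9,10], [2,3,5], [2,5,11], [2,8,11], [3,8,11], [4,6,7], [4,6,9], [4,7,10], [4,9,10]

so the chain groups are C_0 ≅ Z^12, C_1 ≅ Z^24, C_2 ≅ Z^14.

Boundary ∂_1: C_1 → C_0 maps an edge to its endpoints' difference, ∂[p,q] = q − p. For instance
  ∂[7,10] = [10] − [7].
The 12×24 boundary matrix has rank 10 and Smith normal form diag(1,1,1,1,1,1,1,1,1,1).

∂_2: C_2 → C_1 sends each 2-simplex [p,q,r] to [q,r] − [p,r] + [p,q]. For instance
  ∂[4,6,7] = [6,7] − [4,7] + [4,6],
  ∂[2,3,5] = [3,5] − [2,5] + [2,3].
As a 24×14 matrix over Z this has rank 13, with invariant factors (1,1,1,1,1,1,1,1,1,1,1,1,1).

Reading off H_k = ker ∂_k / im ∂_{k+1}:

  H_0: rank C_0 − rank ∂_1 = 12 − 10 = 2, and the invariant factors of ∂_1 are all 1, so H_0 = Z^2.
  H_1: rank ker ∂_1 − rank ∂_2 = (24 − 10) − 13 = 1, and the invariant factors of ∂_2 are all 1, so H_1 = Z.
  H_2: rank ker ∂_2 − rank ∂_3 = (14 − 13) − 0 = 1, and there is no ∂_3, so H_2 = Z.

As a check, the Euler characteristic is 12 − 24 + 14 = 2, which agrees with 2 − 1 + 1 = 2.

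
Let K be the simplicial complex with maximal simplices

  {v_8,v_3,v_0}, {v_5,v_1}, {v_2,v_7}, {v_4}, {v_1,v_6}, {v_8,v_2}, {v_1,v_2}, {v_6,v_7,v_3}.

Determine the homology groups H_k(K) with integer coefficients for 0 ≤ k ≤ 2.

Take the total order v_0 < v_1 < v_2 < v_3 < v_4 < v_5 < v_6 < v_7 < v_8 on the vertex set. Then K (dimension 2) consists of the simplices:

  0-simplices (9): [v_0], [v_1], [v_2], [v_3], [v_4], [v_5], [v_6], [v_7], [v_8]
  1-simplices (11): [v_0,v_3], [v_0,v_8], [v_1,v_2], [v_1,v_5], [v_1,v_6], [v_2,v_7], [v_2,v_8], [v_3,v_6], [v_3,v_7], [v_3,v_8], [v_6,v_7]
  2-simplices (2): [v_0,v_3,v_8], [v_3,v_6,v_7]

giving chain groups C_0 ≅ Z^9, C_1 ≅ Z^11, C_2 ≅ Z^2.

Boundary ∂_1: C_1 → C_0 maps an edge to its endpoints' difference, ∂[p,q] = q − p. For instance
  ∂[v_2,v_7] = [v_7] − [v_2].
The 9×11 boundary matrix has rank 7 and Smith normal form diag(1,1,1,1,1,1,1).

The boundary map ∂_2: C_2 → C_1 acts by ∂[p,q,r] = [q,r] − [p,r] + [p,q]. For instance
  ∂[v_0,v_3,v_8] = [v_3,v_8] − [v_0,v_8] + [v_0,v_3],
  ∂[v_3,v_6,v_7] = [v_6,v_7] − [v_3,v_7] + [v_3,v_6].
As a 11×2 matrix over Z this has rank 2, with invariant factors (1,1).

Computing H_k = (kernel of ∂_k) / (image of ∂_{k+1}):

  H_0: rank C_0 − rank ∂_1 = 9 − 7 = 2, and the invariant factors of ∂_1 are all 1, so H_0 ≅ Z^2.
  H_1: rank ker ∂_1 − rank ∂_2 = (11 − 7) − 2 = 2, and the invariant factors of ∂_2 are all 1, so H_1 ≅ Z^2.
  H_2: rank ker ∂_2 − rank ∂_3 = (2 − 2) − 0 = 0, and there is no ∂_3, so H_2 ≅ 0.

H_0 ≅ Z^2,  H_1 ≅ Z^2,  H_2 = 0.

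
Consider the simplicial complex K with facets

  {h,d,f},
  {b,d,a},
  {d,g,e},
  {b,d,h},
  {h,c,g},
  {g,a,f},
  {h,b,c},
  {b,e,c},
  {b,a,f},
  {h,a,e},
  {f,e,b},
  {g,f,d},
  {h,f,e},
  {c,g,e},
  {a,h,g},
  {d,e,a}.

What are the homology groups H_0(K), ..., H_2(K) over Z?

Fix the vertex order a < b < c < d < e < f < g < h and write every simplex with vertices in increasing order. Then dim K = 2 and the simplices of K are:

  0-simplices (8): a, b, c, d, e, f, g, h
  1-simplices (24): ab, ad, ae, af, ag, ah, bc, bd, be, bf, bh, ce, cg, ch, de, df, dg, dh, ef, eg, eh, fg, fh, gh
  2-simplices (16): abd, abf, ade, aeh, afg, agh, bce, bch, bdh, bef, ceg, cgh, deg, dfg, dfh, efh

Hence C_0 ≅ Z^8, C_1 ≅ Z^24, C_2 ≅ Z^16.

The boundary map ∂_1: C_1 → C_0 sends each edge [p,q] (with p < q) to q − p.
The 8×24 boundary matrix has rank 7 and Smith normal form diag(1,1,1,1,1,1,1).

Boundary ∂_2: C_2 → C_1 acts by ∂[p,q,r] = [q,r] − [p,r] + [p,q]. For instance
  ∂bch = ch − bh + bc,
  ∂ade = de − ae + ad.
As a 24×16 matrix over Z this has rank 15, with invariant factors (1,1,1,1,1,1,1,1,1,1,1,1,1,1,1).

From H_k ≅ ker(∂_k) / im(∂_{k+1}) we obtain:

  H_0: rank C_0 − rank ∂_1 = 8 − 7 = 1, and the invariant factors of ∂_1 are all 1, so H_0 = Z.
  H_1: rank ker ∂_1 − rank ∂_2 = (24 − 7) − 15 = 2, and the invariant factors of ∂_2 are all 1, so H_1 = Z^2.
  H_2: rank ker ∂_2 − rank ∂_3 = (16 − 15) − 0 = 1, and there is no ∂_3, so H_2 = Z.

H_0 ≅ Z,  H_1 ≅ Z^2,  H_2 ≅ Z.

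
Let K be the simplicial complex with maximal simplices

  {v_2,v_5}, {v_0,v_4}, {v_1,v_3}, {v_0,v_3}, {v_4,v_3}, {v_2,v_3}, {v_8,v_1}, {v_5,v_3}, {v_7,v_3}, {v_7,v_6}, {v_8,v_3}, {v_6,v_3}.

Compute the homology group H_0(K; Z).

H_0 = Z.

We work with the vertex ordering v_0 < v_1 < v_2 < v_3 < v_4 < v_5 < v_6 < v_7 < v_8. The simplices of K, each written with vertices in increasing order, are:

  0-simplices (9): [v_0], [v_1], [v_2], [v_3], [v_4], [v_5], [v_6], [v_7], [v_8]
  1-simplices (12): [v_0,v_3], [v_0,v_4], [v_1,v_3], [v_1,v_8], [v_2,v_3], [v_2,v_5], [v_3,v_4], [v_3,v_5], [v_3,v_6], [v_3,v_7], [v_3,v_8], [v_6,v_7]

giving chain groups C_0 ≅ Z^9, C_1 ≅ Z^12.

The boundary map ∂_1: C_1 → C_0 sends each edge [p,q] (with p < q) to q − p.
The 9×12 boundary matrix has rank 8 and Smith normal form diag(1,1,1,1,1,1,1,1).

Reading off H_k = ker ∂_k / im ∂_{k+1}:

  H_0: rank C_0 − rank ∂_1 = 9 − 8 = 1, and the invariant factors of ∂_1 are all 1, so H_0 = Z.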